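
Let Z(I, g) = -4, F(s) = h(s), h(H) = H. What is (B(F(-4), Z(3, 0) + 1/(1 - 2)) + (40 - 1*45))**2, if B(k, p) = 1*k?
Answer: 81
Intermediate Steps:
F(s) = s
B(k, p) = k
(B(F(-4), Z(3, 0) + 1/(1 - 2)) + (40 - 1*45))**2 = (-4 + (40 - 1*45))**2 = (-4 + (40 - 45))**2 = (-4 - 5)**2 = (-9)**2 = 81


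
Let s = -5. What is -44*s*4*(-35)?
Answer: -30800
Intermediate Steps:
-44*s*4*(-35) = -(-220)*4*(-35) = -44*(-20)*(-35) = 880*(-35) = -30800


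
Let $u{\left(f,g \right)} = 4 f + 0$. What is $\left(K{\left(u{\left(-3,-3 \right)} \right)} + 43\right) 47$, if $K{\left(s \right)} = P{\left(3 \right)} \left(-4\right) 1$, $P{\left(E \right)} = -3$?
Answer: $2585$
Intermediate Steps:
$u{\left(f,g \right)} = 4 f$
$K{\left(s \right)} = 12$ ($K{\left(s \right)} = \left(-3\right) \left(-4\right) 1 = 12 \cdot 1 = 12$)
$\left(K{\left(u{\left(-3,-3 \right)} \right)} + 43\right) 47 = \left(12 + 43\right) 47 = 55 \cdot 47 = 2585$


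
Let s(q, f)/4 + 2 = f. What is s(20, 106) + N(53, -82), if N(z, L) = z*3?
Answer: 575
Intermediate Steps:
N(z, L) = 3*z
s(q, f) = -8 + 4*f
s(20, 106) + N(53, -82) = (-8 + 4*106) + 3*53 = (-8 + 424) + 159 = 416 + 159 = 575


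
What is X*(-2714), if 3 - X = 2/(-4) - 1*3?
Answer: -17641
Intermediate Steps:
X = 13/2 (X = 3 - (2/(-4) - 1*3) = 3 - (2*(-1/4) - 3) = 3 - (-1/2 - 3) = 3 - 1*(-7/2) = 3 + 7/2 = 13/2 ≈ 6.5000)
X*(-2714) = (13/2)*(-2714) = -17641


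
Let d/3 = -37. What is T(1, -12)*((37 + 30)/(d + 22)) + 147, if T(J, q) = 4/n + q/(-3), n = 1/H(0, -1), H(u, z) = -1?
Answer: 147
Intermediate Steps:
d = -111 (d = 3*(-37) = -111)
n = -1 (n = 1/(-1) = -1)
T(J, q) = -4 - q/3 (T(J, q) = 4/(-1) + q/(-3) = 4*(-1) + q*(-⅓) = -4 - q/3)
T(1, -12)*((37 + 30)/(d + 22)) + 147 = (-4 - ⅓*(-12))*((37 + 30)/(-111 + 22)) + 147 = (-4 + 4)*(67/(-89)) + 147 = 0*(67*(-1/89)) + 147 = 0*(-67/89) + 147 = 0 + 147 = 147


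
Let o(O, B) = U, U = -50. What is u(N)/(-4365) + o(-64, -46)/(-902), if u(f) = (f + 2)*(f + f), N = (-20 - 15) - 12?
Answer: -39969/43747 ≈ -0.91364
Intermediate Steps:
N = -47 (N = -35 - 12 = -47)
o(O, B) = -50
u(f) = 2*f*(2 + f) (u(f) = (2 + f)*(2*f) = 2*f*(2 + f))
u(N)/(-4365) + o(-64, -46)/(-902) = (2*(-47)*(2 - 47))/(-4365) - 50/(-902) = (2*(-47)*(-45))*(-1/4365) - 50*(-1/902) = 4230*(-1/4365) + 25/451 = -94/97 + 25/451 = -39969/43747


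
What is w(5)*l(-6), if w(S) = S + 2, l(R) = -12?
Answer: -84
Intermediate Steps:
w(S) = 2 + S
w(5)*l(-6) = (2 + 5)*(-12) = 7*(-12) = -84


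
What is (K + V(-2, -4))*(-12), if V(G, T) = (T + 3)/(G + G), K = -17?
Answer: 201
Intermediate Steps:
V(G, T) = (3 + T)/(2*G) (V(G, T) = (3 + T)/((2*G)) = (3 + T)*(1/(2*G)) = (3 + T)/(2*G))
(K + V(-2, -4))*(-12) = (-17 + (½)*(3 - 4)/(-2))*(-12) = (-17 + (½)*(-½)*(-1))*(-12) = (-17 + ¼)*(-12) = -67/4*(-12) = 201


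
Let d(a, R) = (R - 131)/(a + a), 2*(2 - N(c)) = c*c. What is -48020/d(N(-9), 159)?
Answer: 132055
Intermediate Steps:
N(c) = 2 - c²/2 (N(c) = 2 - c*c/2 = 2 - c²/2)
d(a, R) = (-131 + R)/(2*a) (d(a, R) = (-131 + R)/((2*a)) = (-131 + R)*(1/(2*a)) = (-131 + R)/(2*a))
-48020/d(N(-9), 159) = -48020*2*(2 - ½*(-9)²)/(-131 + 159) = -48020/((½)*28/(2 - ½*81)) = -48020/((½)*28/(2 - 81/2)) = -48020/((½)*28/(-77/2)) = -48020/((½)*(-2/77)*28) = -48020/(-4/11) = -48020*(-11/4) = 132055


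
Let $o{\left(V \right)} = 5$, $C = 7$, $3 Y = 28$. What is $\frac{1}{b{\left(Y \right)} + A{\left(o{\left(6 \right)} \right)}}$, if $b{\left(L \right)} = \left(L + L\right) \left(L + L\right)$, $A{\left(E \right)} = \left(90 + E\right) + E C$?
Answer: $\frac{9}{4306} \approx 0.0020901$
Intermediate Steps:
$Y = \frac{28}{3}$ ($Y = \frac{1}{3} \cdot 28 = \frac{28}{3} \approx 9.3333$)
$A{\left(E \right)} = 90 + 8 E$ ($A{\left(E \right)} = \left(90 + E\right) + E 7 = \left(90 + E\right) + 7 E = 90 + 8 E$)
$b{\left(L \right)} = 4 L^{2}$ ($b{\left(L \right)} = 2 L 2 L = 4 L^{2}$)
$\frac{1}{b{\left(Y \right)} + A{\left(o{\left(6 \right)} \right)}} = \frac{1}{4 \left(\frac{28}{3}\right)^{2} + \left(90 + 8 \cdot 5\right)} = \frac{1}{4 \cdot \frac{784}{9} + \left(90 + 40\right)} = \frac{1}{\frac{3136}{9} + 130} = \frac{1}{\frac{4306}{9}} = \frac{9}{4306}$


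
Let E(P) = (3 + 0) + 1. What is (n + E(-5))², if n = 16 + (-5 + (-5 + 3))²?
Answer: 4761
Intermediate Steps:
E(P) = 4 (E(P) = 3 + 1 = 4)
n = 65 (n = 16 + (-5 - 2)² = 16 + (-7)² = 16 + 49 = 65)
(n + E(-5))² = (65 + 4)² = 69² = 4761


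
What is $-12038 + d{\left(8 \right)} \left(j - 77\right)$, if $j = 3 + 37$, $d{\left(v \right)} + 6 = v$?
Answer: $-12112$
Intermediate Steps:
$d{\left(v \right)} = -6 + v$
$j = 40$
$-12038 + d{\left(8 \right)} \left(j - 77\right) = -12038 + \left(-6 + 8\right) \left(40 - 77\right) = -12038 + 2 \left(-37\right) = -12038 - 74 = -12112$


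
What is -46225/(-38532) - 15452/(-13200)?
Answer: 6278992/2649075 ≈ 2.3703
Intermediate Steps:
-46225/(-38532) - 15452/(-13200) = -46225*(-1/38532) - 15452*(-1/13200) = 46225/38532 + 3863/3300 = 6278992/2649075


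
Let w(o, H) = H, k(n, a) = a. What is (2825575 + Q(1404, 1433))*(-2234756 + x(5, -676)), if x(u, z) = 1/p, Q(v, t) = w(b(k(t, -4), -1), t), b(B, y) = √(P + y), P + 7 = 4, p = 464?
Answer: -183212519434704/29 ≈ -6.3177e+12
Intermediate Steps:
P = -3 (P = -7 + 4 = -3)
b(B, y) = √(-3 + y)
Q(v, t) = t
x(u, z) = 1/464
(2825575 + Q(1404, 1433))*(-2234756 + x(5, -676)) = (2825575 + 1433)*(-2234756 + 1/464) = 2827008*(-1036926783/464) = -183212519434704/29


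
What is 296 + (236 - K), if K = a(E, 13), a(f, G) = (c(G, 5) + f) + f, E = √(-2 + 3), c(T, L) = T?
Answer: 517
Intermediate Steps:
E = 1 (E = √1 = 1)
a(f, G) = G + 2*f (a(f, G) = (G + f) + f = G + 2*f)
K = 15 (K = 13 + 2*1 = 13 + 2 = 15)
296 + (236 - K) = 296 + (236 - 1*15) = 296 + (236 - 15) = 296 + 221 = 517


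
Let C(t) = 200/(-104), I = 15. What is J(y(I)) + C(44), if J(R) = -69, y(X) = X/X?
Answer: -922/13 ≈ -70.923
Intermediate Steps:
y(X) = 1
C(t) = -25/13 (C(t) = 200*(-1/104) = -25/13)
J(y(I)) + C(44) = -69 - 25/13 = -922/13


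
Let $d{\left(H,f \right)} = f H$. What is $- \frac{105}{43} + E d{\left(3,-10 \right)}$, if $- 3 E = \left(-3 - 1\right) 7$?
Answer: $- \frac{12145}{43} \approx -282.44$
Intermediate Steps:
$d{\left(H,f \right)} = H f$
$E = \frac{28}{3}$ ($E = - \frac{\left(-3 - 1\right) 7}{3} = - \frac{\left(-4\right) 7}{3} = \left(- \frac{1}{3}\right) \left(-28\right) = \frac{28}{3} \approx 9.3333$)
$- \frac{105}{43} + E d{\left(3,-10 \right)} = - \frac{105}{43} + \frac{28 \cdot 3 \left(-10\right)}{3} = \left(-105\right) \frac{1}{43} + \frac{28}{3} \left(-30\right) = - \frac{105}{43} - 280 = - \frac{12145}{43}$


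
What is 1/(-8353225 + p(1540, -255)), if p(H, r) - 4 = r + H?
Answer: -1/8351936 ≈ -1.1973e-7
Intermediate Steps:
p(H, r) = 4 + H + r (p(H, r) = 4 + (r + H) = 4 + (H + r) = 4 + H + r)
1/(-8353225 + p(1540, -255)) = 1/(-8353225 + (4 + 1540 - 255)) = 1/(-8353225 + 1289) = 1/(-8351936) = -1/8351936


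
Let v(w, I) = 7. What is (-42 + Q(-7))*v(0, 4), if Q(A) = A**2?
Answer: 49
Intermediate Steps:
(-42 + Q(-7))*v(0, 4) = (-42 + (-7)**2)*7 = (-42 + 49)*7 = 7*7 = 49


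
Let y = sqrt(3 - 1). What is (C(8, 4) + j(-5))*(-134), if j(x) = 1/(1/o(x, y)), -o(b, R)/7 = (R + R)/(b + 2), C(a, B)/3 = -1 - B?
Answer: 2010 - 1876*sqrt(2)/3 ≈ 1125.6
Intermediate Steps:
C(a, B) = -3 - 3*B (C(a, B) = 3*(-1 - B) = -3 - 3*B)
y = sqrt(2) ≈ 1.4142
o(b, R) = -14*R/(2 + b) (o(b, R) = -7*(R + R)/(b + 2) = -7*2*R/(2 + b) = -14*R/(2 + b))
j(x) = -14*sqrt(2)/(2 + x) (j(x) = 1/(1/(-14*sqrt(2)/(2 + x))) = 1/(-sqrt(2)*(2 + x)/28) = -14*sqrt(2)/(2 + x))
(C(8, 4) + j(-5))*(-134) = ((-3 - 3*4) - 14*sqrt(2)/(2 - 5))*(-134) = ((-3 - 12) - 14*sqrt(2)/(-3))*(-134) = (-15 - 14*sqrt(2)*(-1/3))*(-134) = (-15 + 14*sqrt(2)/3)*(-134) = 2010 - 1876*sqrt(2)/3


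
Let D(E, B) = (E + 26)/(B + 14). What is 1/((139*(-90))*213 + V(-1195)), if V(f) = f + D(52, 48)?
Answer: -31/82640536 ≈ -3.7512e-7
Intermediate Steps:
D(E, B) = (26 + E)/(14 + B)
V(f) = 39/31 + f (V(f) = f + (26 + 52)/(14 + 48) = f + 78/62 = f + (1/62)*78 = f + 39/31 = 39/31 + f)
1/((139*(-90))*213 + V(-1195)) = 1/((139*(-90))*213 + (39/31 - 1195)) = 1/(-12510*213 - 37006/31) = 1/(-2664630 - 37006/31) = 1/(-82640536/31) = -31/82640536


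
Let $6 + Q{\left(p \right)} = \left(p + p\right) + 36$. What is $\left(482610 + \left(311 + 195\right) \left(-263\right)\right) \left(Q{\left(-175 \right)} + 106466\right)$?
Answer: $37101423672$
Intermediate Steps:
$Q{\left(p \right)} = 30 + 2 p$ ($Q{\left(p \right)} = -6 + \left(\left(p + p\right) + 36\right) = -6 + \left(2 p + 36\right) = -6 + \left(36 + 2 p\right) = 30 + 2 p$)
$\left(482610 + \left(311 + 195\right) \left(-263\right)\right) \left(Q{\left(-175 \right)} + 106466\right) = \left(482610 + \left(311 + 195\right) \left(-263\right)\right) \left(\left(30 + 2 \left(-175\right)\right) + 106466\right) = \left(482610 + 506 \left(-263\right)\right) \left(\left(30 - 350\right) + 106466\right) = \left(482610 - 133078\right) \left(-320 + 106466\right) = 349532 \cdot 106146 = 37101423672$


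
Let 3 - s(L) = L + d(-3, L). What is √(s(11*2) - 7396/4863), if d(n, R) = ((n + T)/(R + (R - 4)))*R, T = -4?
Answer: I*√39424559835/48630 ≈ 4.083*I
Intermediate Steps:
d(n, R) = R*(-4 + n)/(-4 + 2*R) (d(n, R) = ((n - 4)/(R + (R - 4)))*R = ((-4 + n)/(R + (-4 + R)))*R = ((-4 + n)/(-4 + 2*R))*R = R*(-4 + n)/(-4 + 2*R))
s(L) = 3 - L + 7*L/(2*(-2 + L)) (s(L) = 3 - (L + L*(-4 - 3)/(2*(-2 + L))) = 3 - (L + (½)*L*(-7)/(-2 + L)) = 3 - (L - 7*L/(2*(-2 + L))) = 3 + (-L + 7*L/(2*(-2 + L))) = 3 - L + 7*L/(2*(-2 + L)))
√(s(11*2) - 7396/4863) = √((-6 - (11*2)² + 17*(11*2)/2)/(-2 + 11*2) - 7396/4863) = √((-6 - 1*22² + (17/2)*22)/(-2 + 22) - 7396*1/4863) = √((-6 - 1*484 + 187)/20 - 7396/4863) = √((-6 - 484 + 187)/20 - 7396/4863) = √((1/20)*(-303) - 7396/4863) = √(-303/20 - 7396/4863) = √(-1621409/97260) = I*√39424559835/48630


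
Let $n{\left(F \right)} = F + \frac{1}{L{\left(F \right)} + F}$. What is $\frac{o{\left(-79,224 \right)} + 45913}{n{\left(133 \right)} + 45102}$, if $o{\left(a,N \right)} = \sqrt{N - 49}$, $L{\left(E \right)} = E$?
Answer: $\frac{12212858}{12032511} + \frac{1330 \sqrt{7}}{12032511} \approx 1.0153$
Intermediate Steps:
$o{\left(a,N \right)} = \sqrt{-49 + N}$
$n{\left(F \right)} = F + \frac{1}{2 F}$ ($n{\left(F \right)} = F + \frac{1}{F + F} = F + \frac{1}{2 F}$)
$\frac{o{\left(-79,224 \right)} + 45913}{n{\left(133 \right)} + 45102} = \frac{\sqrt{-49 + 224} + 45913}{\left(133 + \frac{1}{2 \cdot 133}\right) + 45102} = \frac{\sqrt{175} + 45913}{\left(133 + \frac{1}{2} \cdot \frac{1}{133}\right) + 45102} = \frac{5 \sqrt{7} + 45913}{\left(133 + \frac{1}{266}\right) + 45102} = \frac{45913 + 5 \sqrt{7}}{\frac{35379}{266} + 45102} = \frac{45913 + 5 \sqrt{7}}{\frac{12032511}{266}} = \left(45913 + 5 \sqrt{7}\right) \frac{266}{12032511} = \frac{12212858}{12032511} + \frac{1330 \sqrt{7}}{12032511}$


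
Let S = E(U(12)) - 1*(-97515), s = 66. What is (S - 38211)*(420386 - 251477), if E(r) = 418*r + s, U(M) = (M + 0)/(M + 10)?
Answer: 10066638582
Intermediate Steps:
U(M) = M/(10 + M)
E(r) = 66 + 418*r (E(r) = 418*r + 66 = 66 + 418*r)
S = 97809 (S = (66 + 418*(12/(10 + 12))) - 1*(-97515) = (66 + 418*(12/22)) + 97515 = (66 + 418*(12*(1/22))) + 97515 = (66 + 418*(6/11)) + 97515 = (66 + 228) + 97515 = 294 + 97515 = 97809)
(S - 38211)*(420386 - 251477) = (97809 - 38211)*(420386 - 251477) = 59598*168909 = 10066638582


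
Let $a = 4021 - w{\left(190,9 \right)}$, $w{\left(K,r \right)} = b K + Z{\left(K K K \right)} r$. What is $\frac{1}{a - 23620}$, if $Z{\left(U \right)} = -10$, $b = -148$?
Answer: $\frac{1}{8611} \approx 0.00011613$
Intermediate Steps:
$w{\left(K,r \right)} = - 148 K - 10 r$
$a = 32231$ ($a = 4021 - \left(\left(-148\right) 190 - 90\right) = 4021 - \left(-28120 - 90\right) = 4021 - -28210 = 4021 + 28210 = 32231$)
$\frac{1}{a - 23620} = \frac{1}{32231 - 23620} = \frac{1}{8611}$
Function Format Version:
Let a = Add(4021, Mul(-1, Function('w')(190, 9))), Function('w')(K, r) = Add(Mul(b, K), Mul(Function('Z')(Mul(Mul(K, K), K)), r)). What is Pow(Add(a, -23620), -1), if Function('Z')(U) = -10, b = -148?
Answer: Rational(1, 8611) ≈ 0.00011613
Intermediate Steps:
Function('w')(K, r) = Add(Mul(-148, K), Mul(-10, r))
a = 32231 (a = Add(4021, Mul(-1, Add(Mul(-148, 190), Mul(-10, 9)))) = Add(4021, Mul(-1, Add(-28120, -90))) = Add(4021, Mul(-1, -28210)) = Add(4021, 28210) = 32231)
Pow(Add(a, -23620), -1) = Pow(Add(32231, -23620), -1) = Pow(8611, -1) = Rational(1, 8611)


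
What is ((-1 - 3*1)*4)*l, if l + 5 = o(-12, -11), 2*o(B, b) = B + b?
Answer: 264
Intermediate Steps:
o(B, b) = B/2 + b/2 (o(B, b) = (B + b)/2 = B/2 + b/2)
l = -33/2 (l = -5 + ((½)*(-12) + (½)*(-11)) = -5 + (-6 - 11/2) = -5 - 23/2 = -33/2 ≈ -16.500)
((-1 - 3*1)*4)*l = ((-1 - 3*1)*4)*(-33/2) = ((-1 - 3)*4)*(-33/2) = -4*4*(-33/2) = -16*(-33/2) = 264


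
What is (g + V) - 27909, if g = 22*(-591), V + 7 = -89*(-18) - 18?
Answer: -39334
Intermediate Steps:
V = 1577 (V = -7 + (-89*(-18) - 18) = -7 + (1602 - 18) = -7 + 1584 = 1577)
g = -13002
(g + V) - 27909 = (-13002 + 1577) - 27909 = -11425 - 27909 = -39334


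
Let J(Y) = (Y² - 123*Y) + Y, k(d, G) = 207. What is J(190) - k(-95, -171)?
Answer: 12713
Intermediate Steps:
J(Y) = Y² - 122*Y
J(190) - k(-95, -171) = 190*(-122 + 190) - 1*207 = 190*68 - 207 = 12920 - 207 = 12713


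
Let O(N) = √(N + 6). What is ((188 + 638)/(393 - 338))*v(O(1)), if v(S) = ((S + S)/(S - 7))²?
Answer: 23128/(55*(7 - √7)²) ≈ 22.179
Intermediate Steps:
O(N) = √(6 + N)
v(S) = 4*S²/(-7 + S)² (v(S) = ((2*S)/(-7 + S))² = (2*S/(-7 + S))² = 4*S²/(-7 + S)²)
((188 + 638)/(393 - 338))*v(O(1)) = ((188 + 638)/(393 - 338))*(4*(√(6 + 1))²/(-7 + √(6 + 1))²) = (826/55)*(4*(√7)²/(-7 + √7)²) = (826*(1/55))*(4*7/(-7 + √7)²) = 826*(28/(-7 + √7)²)/55 = 23128/(55*(-7 + √7)²)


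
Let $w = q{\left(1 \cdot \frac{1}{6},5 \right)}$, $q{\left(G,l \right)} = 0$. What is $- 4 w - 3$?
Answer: $-3$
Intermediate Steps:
$w = 0$
$- 4 w - 3 = \left(-4\right) 0 - 3 = 0 - 3 = -3$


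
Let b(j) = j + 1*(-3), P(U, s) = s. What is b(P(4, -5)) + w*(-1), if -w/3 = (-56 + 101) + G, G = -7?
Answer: 106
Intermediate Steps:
w = -114 (w = -3*((-56 + 101) - 7) = -3*(45 - 7) = -3*38 = -114)
b(j) = -3 + j (b(j) = j - 3 = -3 + j)
b(P(4, -5)) + w*(-1) = (-3 - 5) - 114*(-1) = -8 + 114 = 106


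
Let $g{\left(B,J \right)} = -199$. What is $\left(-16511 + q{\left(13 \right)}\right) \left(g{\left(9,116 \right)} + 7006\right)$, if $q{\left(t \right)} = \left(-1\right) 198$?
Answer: $-113738163$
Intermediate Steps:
$q{\left(t \right)} = -198$
$\left(-16511 + q{\left(13 \right)}\right) \left(g{\left(9,116 \right)} + 7006\right) = \left(-16511 - 198\right) \left(-199 + 7006\right) = \left(-16709\right) 6807 = -113738163$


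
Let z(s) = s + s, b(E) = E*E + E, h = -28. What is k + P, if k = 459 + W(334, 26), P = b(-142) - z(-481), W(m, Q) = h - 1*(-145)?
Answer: 21560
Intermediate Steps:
b(E) = E + E**2 (b(E) = E**2 + E = E + E**2)
z(s) = 2*s
W(m, Q) = 117 (W(m, Q) = -28 - 1*(-145) = -28 + 145 = 117)
P = 20984 (P = -142*(1 - 142) - 2*(-481) = -142*(-141) - 1*(-962) = 20022 + 962 = 20984)
k = 576 (k = 459 + 117 = 576)
k + P = 576 + 20984 = 21560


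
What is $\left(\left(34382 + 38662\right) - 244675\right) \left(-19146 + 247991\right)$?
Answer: $-39276896195$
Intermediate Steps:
$\left(\left(34382 + 38662\right) - 244675\right) \left(-19146 + 247991\right) = \left(73044 - 244675\right) 228845 = \left(-171631\right) 228845 = -39276896195$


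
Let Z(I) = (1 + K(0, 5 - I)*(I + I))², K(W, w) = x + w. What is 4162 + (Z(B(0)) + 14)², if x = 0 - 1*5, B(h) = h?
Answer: 4387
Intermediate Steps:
x = -5 (x = 0 - 5 = -5)
K(W, w) = -5 + w
Z(I) = (1 - 2*I²)² (Z(I) = (1 + (-5 + (5 - I))*(I + I))² = (1 + (-I)*(2*I))² = (1 - 2*I²)²)
4162 + (Z(B(0)) + 14)² = 4162 + ((-1 + 2*0²)² + 14)² = 4162 + ((-1 + 2*0)² + 14)² = 4162 + ((-1 + 0)² + 14)² = 4162 + ((-1)² + 14)² = 4162 + (1 + 14)² = 4162 + 15² = 4162 + 225 = 4387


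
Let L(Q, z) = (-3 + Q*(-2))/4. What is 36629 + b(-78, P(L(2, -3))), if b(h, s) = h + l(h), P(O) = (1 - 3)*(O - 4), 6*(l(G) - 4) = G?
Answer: 36542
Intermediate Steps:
l(G) = 4 + G/6
L(Q, z) = -¾ - Q/2 (L(Q, z) = (-3 - 2*Q)*(¼) = -¾ - Q/2)
P(O) = 8 - 2*O (P(O) = -2*(-4 + O) = 8 - 2*O)
b(h, s) = 4 + 7*h/6 (b(h, s) = h + (4 + h/6) = 4 + 7*h/6)
36629 + b(-78, P(L(2, -3))) = 36629 + (4 + (7/6)*(-78)) = 36629 + (4 - 91) = 36629 - 87 = 36542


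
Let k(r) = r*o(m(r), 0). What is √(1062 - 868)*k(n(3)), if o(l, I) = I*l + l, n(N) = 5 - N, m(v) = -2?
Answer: -4*√194 ≈ -55.714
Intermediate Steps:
o(l, I) = l + I*l
k(r) = -2*r (k(r) = r*(-2*(1 + 0)) = r*(-2*1) = r*(-2) = -2*r)
√(1062 - 868)*k(n(3)) = √(1062 - 868)*(-2*(5 - 1*3)) = √194*(-2*(5 - 3)) = √194*(-2*2) = √194*(-4) = -4*√194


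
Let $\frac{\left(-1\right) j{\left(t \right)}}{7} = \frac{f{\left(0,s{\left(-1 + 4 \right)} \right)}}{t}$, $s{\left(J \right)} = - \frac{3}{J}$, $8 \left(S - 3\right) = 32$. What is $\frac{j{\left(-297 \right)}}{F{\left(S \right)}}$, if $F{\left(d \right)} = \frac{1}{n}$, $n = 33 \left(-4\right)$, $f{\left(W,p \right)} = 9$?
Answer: $-28$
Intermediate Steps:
$S = 7$ ($S = 3 + \frac{1}{8} \cdot 32 = 3 + 4 = 7$)
$n = -132$
$F{\left(d \right)} = - \frac{1}{132}$ ($F{\left(d \right)} = \frac{1}{-132} = - \frac{1}{132}$)
$j{\left(t \right)} = - \frac{63}{t}$ ($j{\left(t \right)} = - 7 \frac{9}{t} = - \frac{63}{t}$)
$\frac{j{\left(-297 \right)}}{F{\left(S \right)}} = \frac{\left(-63\right) \frac{1}{-297}}{- \frac{1}{132}} = \left(-63\right) \left(- \frac{1}{297}\right) \left(-132\right) = \frac{7}{33} \left(-132\right) = -28$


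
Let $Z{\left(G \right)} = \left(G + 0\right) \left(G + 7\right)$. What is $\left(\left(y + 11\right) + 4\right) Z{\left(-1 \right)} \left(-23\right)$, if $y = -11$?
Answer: $552$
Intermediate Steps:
$Z{\left(G \right)} = G \left(7 + G\right)$
$\left(\left(y + 11\right) + 4\right) Z{\left(-1 \right)} \left(-23\right) = \left(\left(-11 + 11\right) + 4\right) \left(- (7 - 1)\right) \left(-23\right) = \left(0 + 4\right) \left(\left(-1\right) 6\right) \left(-23\right) = 4 \left(-6\right) \left(-23\right) = \left(-24\right) \left(-23\right) = 552$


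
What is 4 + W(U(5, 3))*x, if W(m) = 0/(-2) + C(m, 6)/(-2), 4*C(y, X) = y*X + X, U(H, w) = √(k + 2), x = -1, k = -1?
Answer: 11/2 ≈ 5.5000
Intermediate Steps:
U(H, w) = 1 (U(H, w) = √(-1 + 2) = √1 = 1)
C(y, X) = X/4 + X*y/4 (C(y, X) = (y*X + X)/4 = (X*y + X)/4 = (X + X*y)/4 = X/4 + X*y/4)
W(m) = -¾ - 3*m/4 (W(m) = 0/(-2) + ((¼)*6*(1 + m))/(-2) = 0*(-½) + (3/2 + 3*m/2)*(-½) = 0 + (-¾ - 3*m/4) = -¾ - 3*m/4)
4 + W(U(5, 3))*x = 4 + (-¾ - ¾*1)*(-1) = 4 + (-¾ - ¾)*(-1) = 4 - 3/2*(-1) = 4 + 3/2 = 11/2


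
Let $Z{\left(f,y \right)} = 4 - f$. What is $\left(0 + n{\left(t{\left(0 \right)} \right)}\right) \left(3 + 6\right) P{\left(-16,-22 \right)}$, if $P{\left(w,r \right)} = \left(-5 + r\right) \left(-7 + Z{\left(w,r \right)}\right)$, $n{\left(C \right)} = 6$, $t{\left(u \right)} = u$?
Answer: $-18954$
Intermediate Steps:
$P{\left(w,r \right)} = \left(-5 + r\right) \left(-3 - w\right)$ ($P{\left(w,r \right)} = \left(-5 + r\right) \left(-7 - \left(-4 + w\right)\right) = \left(-5 + r\right) \left(-3 - w\right)$)
$\left(0 + n{\left(t{\left(0 \right)} \right)}\right) \left(3 + 6\right) P{\left(-16,-22 \right)} = \left(0 + 6\right) \left(3 + 6\right) \left(15 - -66 + 5 \left(-16\right) - \left(-22\right) \left(-16\right)\right) = 6 \cdot 9 \left(15 + 66 - 80 - 352\right) = 54 \left(-351\right) = -18954$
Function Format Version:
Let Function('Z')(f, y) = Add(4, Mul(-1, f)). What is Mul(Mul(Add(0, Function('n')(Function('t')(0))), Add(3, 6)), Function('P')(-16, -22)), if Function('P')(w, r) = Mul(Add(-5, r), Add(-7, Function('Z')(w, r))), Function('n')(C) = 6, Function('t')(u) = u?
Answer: -18954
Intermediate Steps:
Function('P')(w, r) = Mul(Add(-5, r), Add(-3, Mul(-1, w))) (Function('P')(w, r) = Mul(Add(-5, r), Add(-7, Add(4, Mul(-1, w)))) = Mul(Add(-5, r), Add(-3, Mul(-1, w))))
Mul(Mul(Add(0, Function('n')(Function('t')(0))), Add(3, 6)), Function('P')(-16, -22)) = Mul(Mul(Add(0, 6), Add(3, 6)), Add(15, Mul(-3, -22), Mul(5, -16), Mul(-1, -22, -16))) = Mul(Mul(6, 9), Add(15, 66, -80, -352)) = Mul(54, -351) = -18954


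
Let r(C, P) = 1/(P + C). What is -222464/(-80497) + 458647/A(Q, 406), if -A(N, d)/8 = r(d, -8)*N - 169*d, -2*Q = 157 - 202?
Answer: 31647520456913/8792960838806 ≈ 3.5992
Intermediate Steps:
r(C, P) = 1/(C + P)
Q = 45/2 (Q = -(157 - 202)/2 = -½*(-45) = 45/2 ≈ 22.500)
A(N, d) = 1352*d - 8*N/(-8 + d) (A(N, d) = -8*(N/(d - 8) - 169*d) = -8*(N/(-8 + d) - 169*d) = -8*(-169*d + N/(-8 + d)) = 1352*d - 8*N/(-8 + d))
-222464/(-80497) + 458647/A(Q, 406) = -222464/(-80497) + 458647/((8*(-1*45/2 + 169*406*(-8 + 406))/(-8 + 406))) = -222464*(-1/80497) + 458647/((8*(-45/2 + 169*406*398)/398)) = 222464/80497 + 458647/((8*(1/398)*(-45/2 + 27308372))) = 222464/80497 + 458647/((8*(1/398)*(54616699/2))) = 222464/80497 + 458647/(109233398/199) = 222464/80497 + 458647*(199/109233398) = 222464/80497 + 91270753/109233398 = 31647520456913/8792960838806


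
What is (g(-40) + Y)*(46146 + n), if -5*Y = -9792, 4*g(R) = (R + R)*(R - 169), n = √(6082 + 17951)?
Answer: 1416313032/5 + 30692*√24033/5 ≈ 2.8421e+8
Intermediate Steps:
n = √24033 ≈ 155.03
g(R) = R*(-169 + R)/2 (g(R) = ((R + R)*(R - 169))/4 = ((2*R)*(-169 + R))/4 = (2*R*(-169 + R))/4 = R*(-169 + R)/2)
Y = 9792/5 (Y = -⅕*(-9792) = 9792/5 ≈ 1958.4)
(g(-40) + Y)*(46146 + n) = ((½)*(-40)*(-169 - 40) + 9792/5)*(46146 + √24033) = ((½)*(-40)*(-209) + 9792/5)*(46146 + √24033) = (4180 + 9792/5)*(46146 + √24033) = 30692*(46146 + √24033)/5 = 1416313032/5 + 30692*√24033/5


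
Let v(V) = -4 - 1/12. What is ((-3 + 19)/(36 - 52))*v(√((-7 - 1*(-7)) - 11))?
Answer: 49/12 ≈ 4.0833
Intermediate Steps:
v(V) = -49/12 (v(V) = -4 - 1*1/12 = -4 - 1/12 = -49/12)
((-3 + 19)/(36 - 52))*v(√((-7 - 1*(-7)) - 11)) = ((-3 + 19)/(36 - 52))*(-49/12) = (16/(-16))*(-49/12) = (16*(-1/16))*(-49/12) = -1*(-49/12) = 49/12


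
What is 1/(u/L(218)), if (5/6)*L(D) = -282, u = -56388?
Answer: 141/23495 ≈ 0.0060013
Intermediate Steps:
L(D) = -1692/5 (L(D) = (6/5)*(-282) = -1692/5)
1/(u/L(218)) = 1/(-56388/(-1692/5)) = 1/(-56388*(-5/1692)) = 1/(23495/141) = 141/23495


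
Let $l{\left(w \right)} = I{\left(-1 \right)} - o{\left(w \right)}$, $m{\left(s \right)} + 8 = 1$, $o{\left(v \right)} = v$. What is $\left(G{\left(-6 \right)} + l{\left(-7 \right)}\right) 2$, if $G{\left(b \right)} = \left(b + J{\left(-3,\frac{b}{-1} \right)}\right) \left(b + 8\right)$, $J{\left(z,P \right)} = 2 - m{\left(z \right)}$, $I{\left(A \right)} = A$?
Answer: $24$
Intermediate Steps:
$m{\left(s \right)} = -7$ ($m{\left(s \right)} = -8 + 1 = -7$)
$J{\left(z,P \right)} = 9$ ($J{\left(z,P \right)} = 2 - -7 = 2 + 7 = 9$)
$l{\left(w \right)} = -1 - w$
$G{\left(b \right)} = \left(8 + b\right) \left(9 + b\right)$ ($G{\left(b \right)} = \left(b + 9\right) \left(b + 8\right) = \left(9 + b\right) \left(8 + b\right) = \left(8 + b\right) \left(9 + b\right)$)
$\left(G{\left(-6 \right)} + l{\left(-7 \right)}\right) 2 = \left(\left(72 + \left(-6\right)^{2} + 17 \left(-6\right)\right) - -6\right) 2 = \left(\left(72 + 36 - 102\right) + \left(-1 + 7\right)\right) 2 = \left(6 + 6\right) 2 = 12 \cdot 2 = 24$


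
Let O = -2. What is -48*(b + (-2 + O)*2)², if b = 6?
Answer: -192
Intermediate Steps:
-48*(b + (-2 + O)*2)² = -48*(6 + (-2 - 2)*2)² = -48*(6 - 4*2)² = -48*(6 - 8)² = -48*(-2)² = -48*4 = -192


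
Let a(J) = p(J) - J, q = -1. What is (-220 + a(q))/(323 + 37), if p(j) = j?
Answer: -11/18 ≈ -0.61111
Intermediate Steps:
a(J) = 0 (a(J) = J - J = 0)
(-220 + a(q))/(323 + 37) = (-220 + 0)/(323 + 37) = -220/360 = -220*1/360 = -11/18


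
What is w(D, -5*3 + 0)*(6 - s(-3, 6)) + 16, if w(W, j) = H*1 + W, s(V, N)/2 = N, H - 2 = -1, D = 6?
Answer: -26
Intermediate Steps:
H = 1 (H = 2 - 1 = 1)
s(V, N) = 2*N
w(W, j) = 1 + W (w(W, j) = 1*1 + W = 1 + W)
w(D, -5*3 + 0)*(6 - s(-3, 6)) + 16 = (1 + 6)*(6 - 2*6) + 16 = 7*(6 - 1*12) + 16 = 7*(6 - 12) + 16 = 7*(-6) + 16 = -42 + 16 = -26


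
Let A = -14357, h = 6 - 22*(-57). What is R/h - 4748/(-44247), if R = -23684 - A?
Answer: -2151901/294980 ≈ -7.2951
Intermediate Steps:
h = 1260 (h = 6 + 1254 = 1260)
R = -9327 (R = -23684 - 1*(-14357) = -23684 + 14357 = -9327)
R/h - 4748/(-44247) = -9327/1260 - 4748/(-44247) = -9327*1/1260 - 4748*(-1/44247) = -3109/420 + 4748/44247 = -2151901/294980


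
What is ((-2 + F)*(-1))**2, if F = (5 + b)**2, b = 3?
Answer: 3844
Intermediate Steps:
F = 64 (F = (5 + 3)**2 = 8**2 = 64)
((-2 + F)*(-1))**2 = ((-2 + 64)*(-1))**2 = (62*(-1))**2 = (-62)**2 = 3844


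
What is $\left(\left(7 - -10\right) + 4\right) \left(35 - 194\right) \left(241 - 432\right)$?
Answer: $637749$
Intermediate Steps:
$\left(\left(7 - -10\right) + 4\right) \left(35 - 194\right) \left(241 - 432\right) = \left(\left(7 + 10\right) + 4\right) \left(35 - 194\right) \left(-191\right) = \left(17 + 4\right) \left(35 - 194\right) \left(-191\right) = 21 \left(-159\right) \left(-191\right) = \left(-3339\right) \left(-191\right) = 637749$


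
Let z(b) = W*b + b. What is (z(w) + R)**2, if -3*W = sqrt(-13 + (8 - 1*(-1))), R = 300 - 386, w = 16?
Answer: 43076/9 + 4480*I/3 ≈ 4786.2 + 1493.3*I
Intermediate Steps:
R = -86
W = -2*I/3 (W = -sqrt(-13 + (8 - 1*(-1)))/3 = -sqrt(-13 + (8 + 1))/3 = -sqrt(-13 + 9)/3 = -2*I/3 ≈ -0.66667*I)
z(b) = b - 2*I*b/3 (z(b) = (-2*I/3)*b + b = -2*I*b/3 + b = b - 2*I*b/3)
(z(w) + R)**2 = ((1/3)*16*(3 - 2*I) - 86)**2 = ((16 - 32*I/3) - 86)**2 = (-70 - 32*I/3)**2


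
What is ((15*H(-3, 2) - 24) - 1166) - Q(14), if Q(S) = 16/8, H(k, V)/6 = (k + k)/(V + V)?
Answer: -1327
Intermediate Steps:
H(k, V) = 6*k/V (H(k, V) = 6*((k + k)/(V + V)) = 6*((2*k)/((2*V))) = 6*((2*k)*(1/(2*V))) = 6*(k/V) = 6*k/V)
Q(S) = 2 (Q(S) = 16*(1/8) = 2)
((15*H(-3, 2) - 24) - 1166) - Q(14) = ((15*(6*(-3)/2) - 24) - 1166) - 1*2 = ((15*(6*(-3)*(1/2)) - 24) - 1166) - 2 = ((15*(-9) - 24) - 1166) - 2 = ((-135 - 24) - 1166) - 2 = (-159 - 1166) - 2 = -1325 - 2 = -1327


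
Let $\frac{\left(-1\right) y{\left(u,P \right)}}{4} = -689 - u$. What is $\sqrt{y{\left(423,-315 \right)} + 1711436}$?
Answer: $2 \sqrt{428971} \approx 1309.9$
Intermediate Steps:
$y{\left(u,P \right)} = 2756 + 4 u$ ($y{\left(u,P \right)} = - 4 \left(-689 - u\right) = 2756 + 4 u$)
$\sqrt{y{\left(423,-315 \right)} + 1711436} = \sqrt{\left(2756 + 4 \cdot 423\right) + 1711436} = \sqrt{\left(2756 + 1692\right) + 1711436} = \sqrt{4448 + 1711436} = \sqrt{1715884} = 2 \sqrt{428971}$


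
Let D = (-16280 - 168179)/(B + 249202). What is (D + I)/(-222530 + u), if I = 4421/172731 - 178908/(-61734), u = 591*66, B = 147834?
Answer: -1735165432335691/129498938255911285776 ≈ -1.3399e-5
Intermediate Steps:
u = 39006
I = 5195980627/1777229259 (I = 4421*(1/172731) - 178908*(-1/61734) = 4421/172731 + 29818/10289 = 5195980627/1777229259 ≈ 2.9236)
D = -184459/397036 (D = (-16280 - 168179)/(147834 + 249202) = -184459/397036 ≈ -0.46459)
(D + I)/(-222530 + u) = (-184459/397036 + 5195980627/1777229259)/(-222530 + 39006) = (1735165432335691/705623996076324)/(-183524) = (1735165432335691/705623996076324)*(-1/183524) = -1735165432335691/129498938255911285776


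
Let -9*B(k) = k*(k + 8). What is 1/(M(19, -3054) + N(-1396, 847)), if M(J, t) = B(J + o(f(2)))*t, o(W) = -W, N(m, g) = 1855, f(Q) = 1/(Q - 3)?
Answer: 3/575645 ≈ 5.2115e-6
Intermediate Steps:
f(Q) = 1/(-3 + Q)
B(k) = -k*(8 + k)/9 (B(k) = -k*(k + 8)/9 = -k*(8 + k)/9)
M(J, t) = -t*(1 + J)*(9 + J)/9 (M(J, t) = (-(J - 1/(-3 + 2))*(8 + (J - 1/(-3 + 2)))/9)*t = (-(J - 1/(-1))*(8 + (J - 1/(-1)))/9)*t = (-(J - 1*(-1))*(8 + (J - 1*(-1)))/9)*t = (-(J + 1)*(8 + (J + 1))/9)*t = (-(1 + J)*(8 + (1 + J))/9)*t = (-(1 + J)*(9 + J)/9)*t = -t*(1 + J)*(9 + J)/9)
1/(M(19, -3054) + N(-1396, 847)) = 1/(-1/9*(-3054)*(1 + 19)*(9 + 19) + 1855) = 1/(-1/9*(-3054)*20*28 + 1855) = 1/(570080/3 + 1855) = 1/(575645/3) = 3/575645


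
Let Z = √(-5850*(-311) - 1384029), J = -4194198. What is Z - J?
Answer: 4194198 + 3*√48369 ≈ 4.1949e+6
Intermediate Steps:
Z = 3*√48369 (Z = √(1819350 - 1384029) = √435321 = 3*√48369 ≈ 659.79)
Z - J = 3*√48369 - 1*(-4194198) = 3*√48369 + 4194198 = 4194198 + 3*√48369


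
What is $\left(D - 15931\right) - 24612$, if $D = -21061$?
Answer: $-61604$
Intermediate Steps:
$\left(D - 15931\right) - 24612 = \left(-21061 - 15931\right) - 24612 = -36992 - 24612 = -61604$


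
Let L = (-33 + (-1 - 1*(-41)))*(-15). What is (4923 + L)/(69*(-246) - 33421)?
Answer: -4818/50395 ≈ -0.095605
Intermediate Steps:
L = -105 (L = (-33 + (-1 + 41))*(-15) = (-33 + 40)*(-15) = 7*(-15) = -105)
(4923 + L)/(69*(-246) - 33421) = (4923 - 105)/(69*(-246) - 33421) = 4818/(-16974 - 33421) = 4818/(-50395) = 4818*(-1/50395) = -4818/50395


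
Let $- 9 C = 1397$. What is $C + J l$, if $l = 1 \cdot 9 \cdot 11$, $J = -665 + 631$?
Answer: $- \frac{31691}{9} \approx -3521.2$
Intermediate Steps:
$J = -34$
$C = - \frac{1397}{9}$ ($C = \left(- \frac{1}{9}\right) 1397 = - \frac{1397}{9} \approx -155.22$)
$l = 99$ ($l = 9 \cdot 11 = 99$)
$C + J l = - \frac{1397}{9} - 3366 = - \frac{31691}{9}$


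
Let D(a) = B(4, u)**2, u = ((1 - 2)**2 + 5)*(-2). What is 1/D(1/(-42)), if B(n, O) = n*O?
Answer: 1/2304 ≈ 0.00043403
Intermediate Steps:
u = -12 (u = ((-1)**2 + 5)*(-2) = (1 + 5)*(-2) = 6*(-2) = -12)
B(n, O) = O*n
D(a) = 2304 (D(a) = (-12*4)**2 = (-48)**2 = 2304)
1/D(1/(-42)) = 1/2304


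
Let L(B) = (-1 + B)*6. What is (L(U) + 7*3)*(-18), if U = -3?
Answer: 54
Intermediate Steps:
L(B) = -6 + 6*B
(L(U) + 7*3)*(-18) = ((-6 + 6*(-3)) + 7*3)*(-18) = ((-6 - 18) + 21)*(-18) = (-24 + 21)*(-18) = -3*(-18) = 54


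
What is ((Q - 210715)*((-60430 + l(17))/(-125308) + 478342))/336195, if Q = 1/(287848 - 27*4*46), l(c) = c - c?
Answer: -45805839223439692403/152783934297600 ≈ -2.9981e+5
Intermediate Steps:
l(c) = 0
Q = 1/282880 (Q = 1/(287848 - 108*46) = 1/(287848 - 4968) = 1/282880 ≈ 3.5351e-6)
((Q - 210715)*((-60430 + l(17))/(-125308) + 478342))/336195 = ((1/282880 - 210715)*((-60430 + 0)/(-125308) + 478342))/336195 = -59607059199*(-60430*(-1/125308) + 478342)/282880*(1/336195) = -59607059199*(30215/62654 + 478342)/282880*(1/336195) = -59607059199/282880*29970069883/62654*(1/336195) = -137417517670319077209/1363351040*1/336195 = -45805839223439692403/152783934297600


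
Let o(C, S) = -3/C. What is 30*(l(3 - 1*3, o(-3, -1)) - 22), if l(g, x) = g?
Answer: -660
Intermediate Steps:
30*(l(3 - 1*3, o(-3, -1)) - 22) = 30*((3 - 1*3) - 22) = 30*((3 - 3) - 22) = 30*(0 - 22) = 30*(-22) = -660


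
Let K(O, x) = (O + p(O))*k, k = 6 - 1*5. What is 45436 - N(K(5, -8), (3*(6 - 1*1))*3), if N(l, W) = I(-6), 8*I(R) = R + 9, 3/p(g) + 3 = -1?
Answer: 363485/8 ≈ 45436.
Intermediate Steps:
p(g) = -¾ (p(g) = 3/(-3 - 1) = 3/(-4) = 3*(-¼) = -¾)
k = 1 (k = 6 - 5 = 1)
K(O, x) = -¾ + O (K(O, x) = (O - ¾)*1 = (-¾ + O)*1 = -¾ + O)
I(R) = 9/8 + R/8 (I(R) = (R + 9)/8 = (9 + R)/8 = 9/8 + R/8)
N(l, W) = 3/8 (N(l, W) = 9/8 + (⅛)*(-6) = 9/8 - ¾ = 3/8)
45436 - N(K(5, -8), (3*(6 - 1*1))*3) = 45436 - 1*3/8 = 45436 - 3/8 = 363485/8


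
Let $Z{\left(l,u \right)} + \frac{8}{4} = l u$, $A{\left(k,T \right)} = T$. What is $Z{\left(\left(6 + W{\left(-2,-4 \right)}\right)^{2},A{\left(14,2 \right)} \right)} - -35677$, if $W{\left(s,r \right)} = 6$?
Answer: $35963$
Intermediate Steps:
$Z{\left(l,u \right)} = -2 + l u$
$Z{\left(\left(6 + W{\left(-2,-4 \right)}\right)^{2},A{\left(14,2 \right)} \right)} - -35677 = \left(-2 + \left(6 + 6\right)^{2} \cdot 2\right) - -35677 = \left(-2 + 12^{2} \cdot 2\right) + 35677 = \left(-2 + 144 \cdot 2\right) + 35677 = \left(-2 + 288\right) + 35677 = 286 + 35677 = 35963$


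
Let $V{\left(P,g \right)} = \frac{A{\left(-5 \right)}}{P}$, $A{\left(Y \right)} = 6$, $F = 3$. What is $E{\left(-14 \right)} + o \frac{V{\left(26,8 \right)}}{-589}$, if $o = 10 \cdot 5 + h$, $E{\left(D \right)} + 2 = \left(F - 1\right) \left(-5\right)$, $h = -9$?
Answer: $- \frac{92007}{7657} \approx -12.016$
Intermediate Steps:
$V{\left(P,g \right)} = \frac{6}{P}$
$E{\left(D \right)} = -12$ ($E{\left(D \right)} = -2 + \left(3 - 1\right) \left(-5\right) = -2 + 2 \left(-5\right) = -2 - 10 = -12$)
$o = 41$ ($o = 10 \cdot 5 - 9 = 50 - 9 = 41$)
$E{\left(-14 \right)} + o \frac{V{\left(26,8 \right)}}{-589} = -12 + 41 \frac{6 \cdot \frac{1}{26}}{-589} = -12 + 41 \cdot 6 \cdot \frac{1}{26} \left(- \frac{1}{589}\right) = -12 + 41 \cdot \frac{3}{13} \left(- \frac{1}{589}\right) = -12 + 41 \left(- \frac{3}{7657}\right) = -12 - \frac{123}{7657} = - \frac{92007}{7657}$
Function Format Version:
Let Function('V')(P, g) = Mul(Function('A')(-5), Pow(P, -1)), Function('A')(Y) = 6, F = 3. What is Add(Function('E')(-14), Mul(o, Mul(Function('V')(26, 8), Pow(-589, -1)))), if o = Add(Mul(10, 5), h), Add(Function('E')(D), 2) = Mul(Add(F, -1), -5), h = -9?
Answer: Rational(-92007, 7657) ≈ -12.016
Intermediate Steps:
Function('V')(P, g) = Mul(6, Pow(P, -1))
Function('E')(D) = -12 (Function('E')(D) = Add(-2, Mul(Add(3, -1), -5)) = Add(-2, Mul(2, -5)) = Add(-2, -10) = -12)
o = 41 (o = Add(Mul(10, 5), -9) = Add(50, -9) = 41)
Add(Function('E')(-14), Mul(o, Mul(Function('V')(26, 8), Pow(-589, -1)))) = Add(-12, Mul(41, Mul(Mul(6, Pow(26, -1)), Pow(-589, -1)))) = Add(-12, Mul(41, Mul(Mul(6, Rational(1, 26)), Rational(-1, 589)))) = Add(-12, Mul(41, Mul(Rational(3, 13), Rational(-1, 589)))) = Add(-12, Mul(41, Rational(-3, 7657))) = Add(-12, Rational(-123, 7657)) = Rational(-92007, 7657)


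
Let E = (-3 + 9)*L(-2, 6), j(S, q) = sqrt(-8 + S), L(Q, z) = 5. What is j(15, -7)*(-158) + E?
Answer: 30 - 158*sqrt(7) ≈ -388.03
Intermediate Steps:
E = 30 (E = (-3 + 9)*5 = 6*5 = 30)
j(15, -7)*(-158) + E = sqrt(-8 + 15)*(-158) + 30 = sqrt(7)*(-158) + 30 = -158*sqrt(7) + 30 = 30 - 158*sqrt(7)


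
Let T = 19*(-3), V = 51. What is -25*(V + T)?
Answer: 150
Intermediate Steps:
T = -57
-25*(V + T) = -25*(51 - 57) = -25*(-6) = 150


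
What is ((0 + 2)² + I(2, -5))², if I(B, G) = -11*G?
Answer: 3481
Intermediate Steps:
((0 + 2)² + I(2, -5))² = ((0 + 2)² - 11*(-5))² = (2² + 55)² = (4 + 55)² = 59² = 3481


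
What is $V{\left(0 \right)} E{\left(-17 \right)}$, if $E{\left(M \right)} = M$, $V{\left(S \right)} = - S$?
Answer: $0$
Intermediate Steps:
$V{\left(0 \right)} E{\left(-17 \right)} = \left(-1\right) 0 \left(-17\right) = 0 \left(-17\right) = 0$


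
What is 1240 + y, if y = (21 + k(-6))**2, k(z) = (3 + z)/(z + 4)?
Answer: 6985/4 ≈ 1746.3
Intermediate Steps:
k(z) = (3 + z)/(4 + z)
y = 2025/4 (y = (21 + (3 - 6)/(4 - 6))**2 = (21 - 3/(-2))**2 = (21 - 1/2*(-3))**2 = (21 + 3/2)**2 = (45/2)**2 = 2025/4 ≈ 506.25)
1240 + y = 1240 + 2025/4 = 6985/4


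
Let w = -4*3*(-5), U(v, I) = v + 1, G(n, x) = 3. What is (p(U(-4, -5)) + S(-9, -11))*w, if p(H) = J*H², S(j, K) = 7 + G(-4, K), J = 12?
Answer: 7080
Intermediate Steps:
U(v, I) = 1 + v
w = 60 (w = -12*(-5) = 60)
S(j, K) = 10 (S(j, K) = 7 + 3 = 10)
p(H) = 12*H²
(p(U(-4, -5)) + S(-9, -11))*w = (12*(1 - 4)² + 10)*60 = (12*(-3)² + 10)*60 = (12*9 + 10)*60 = (108 + 10)*60 = 118*60 = 7080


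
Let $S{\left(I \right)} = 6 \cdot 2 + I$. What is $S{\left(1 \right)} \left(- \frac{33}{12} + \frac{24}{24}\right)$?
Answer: $- \frac{91}{4} \approx -22.75$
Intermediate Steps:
$S{\left(I \right)} = 12 + I$
$S{\left(1 \right)} \left(- \frac{33}{12} + \frac{24}{24}\right) = \left(12 + 1\right) \left(- \frac{33}{12} + \frac{24}{24}\right) = 13 \left(\left(-33\right) \frac{1}{12} + 24 \cdot \frac{1}{24}\right) = 13 \left(- \frac{11}{4} + 1\right) = 13 \left(- \frac{7}{4}\right) = - \frac{91}{4}$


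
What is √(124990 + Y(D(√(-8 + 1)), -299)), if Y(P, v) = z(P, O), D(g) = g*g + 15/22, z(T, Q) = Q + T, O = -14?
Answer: √60485326/22 ≈ 353.51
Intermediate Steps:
D(g) = 15/22 + g² (D(g) = g² + 15*(1/22) = g² + 15/22 = 15/22 + g²)
Y(P, v) = -14 + P
√(124990 + Y(D(√(-8 + 1)), -299)) = √(124990 + (-14 + (15/22 + (√(-8 + 1))²))) = √(124990 + (-14 + (15/22 + (√(-7))²))) = √(124990 + (-14 + (15/22 + (I*√7)²))) = √(124990 + (-14 + (15/22 - 7))) = √(124990 + (-14 - 139/22)) = √(124990 - 447/22) = √(2749333/22) = √60485326/22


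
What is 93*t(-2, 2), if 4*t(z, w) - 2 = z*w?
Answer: -93/2 ≈ -46.500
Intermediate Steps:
t(z, w) = 1/2 + w*z/4 (t(z, w) = 1/2 + (z*w)/4 = 1/2 + (w*z)/4 = 1/2 + w*z/4)
93*t(-2, 2) = 93*(1/2 + (1/4)*2*(-2)) = 93*(1/2 - 1) = 93*(-1/2) = -93/2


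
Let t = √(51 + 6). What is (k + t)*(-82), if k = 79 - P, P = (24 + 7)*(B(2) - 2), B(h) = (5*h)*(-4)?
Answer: -113242 - 82*√57 ≈ -1.1386e+5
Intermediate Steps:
B(h) = -20*h
P = -1302 (P = (24 + 7)*(-20*2 - 2) = 31*(-40 - 2) = 31*(-42) = -1302)
t = √57 ≈ 7.5498
k = 1381 (k = 79 - 1*(-1302) = 79 + 1302 = 1381)
(k + t)*(-82) = (1381 + √57)*(-82) = -113242 - 82*√57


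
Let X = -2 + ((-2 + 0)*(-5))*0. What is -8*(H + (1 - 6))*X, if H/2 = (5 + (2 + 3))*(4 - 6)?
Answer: -720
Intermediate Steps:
X = -2 (X = -2 - 2*(-5)*0 = -2 + 10*0 = -2 + 0 = -2)
H = -40 (H = 2*((5 + (2 + 3))*(4 - 6)) = 2*((5 + 5)*(-2)) = 2*(10*(-2)) = 2*(-20) = -40)
-8*(H + (1 - 6))*X = -8*(-40 + (1 - 6))*(-2) = -8*(-40 - 5)*(-2) = -(-360)*(-2) = -8*90 = -720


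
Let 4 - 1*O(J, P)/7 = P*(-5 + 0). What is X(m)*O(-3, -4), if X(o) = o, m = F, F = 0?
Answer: 0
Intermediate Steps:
m = 0
O(J, P) = 28 + 35*P (O(J, P) = 28 - 7*P*(-5 + 0) = 28 - 7*P*(-5) = 28 - (-35)*P = 28 + 35*P)
X(m)*O(-3, -4) = 0*(28 + 35*(-4)) = 0*(28 - 140) = 0*(-112) = 0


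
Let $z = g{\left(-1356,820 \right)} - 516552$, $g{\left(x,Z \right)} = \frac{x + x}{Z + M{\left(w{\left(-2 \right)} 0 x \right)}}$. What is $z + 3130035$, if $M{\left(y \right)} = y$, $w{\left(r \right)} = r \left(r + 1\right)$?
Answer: $\frac{535763337}{205} \approx 2.6135 \cdot 10^{6}$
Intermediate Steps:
$w{\left(r \right)} = r \left(1 + r\right)$
$g{\left(x,Z \right)} = \frac{2 x}{Z}$ ($g{\left(x,Z \right)} = \frac{x + x}{Z + - 2 \left(1 - 2\right) 0 x} = \frac{2 x}{Z + \left(-2\right) \left(-1\right) 0 x} = \frac{2 x}{Z + 2 \cdot 0 x} = \frac{2 x}{Z + 0 x} = \frac{2 x}{Z + 0} = \frac{2 x}{Z}$)
$z = - \frac{105893838}{205}$ ($z = 2 \left(-1356\right) \frac{1}{820} - 516552 = - \frac{678}{205} - 516552 = - \frac{105893838}{205} \approx -5.1656 \cdot 10^{5}$)
$z + 3130035 = - \frac{105893838}{205} + 3130035 = \frac{535763337}{205}$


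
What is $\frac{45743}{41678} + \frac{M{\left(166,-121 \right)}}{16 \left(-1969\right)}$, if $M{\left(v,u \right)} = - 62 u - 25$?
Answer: $\frac{564730533}{656511856} \approx 0.8602$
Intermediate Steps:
$M{\left(v,u \right)} = -25 - 62 u$
$\frac{45743}{41678} + \frac{M{\left(166,-121 \right)}}{16 \left(-1969\right)} = \frac{45743}{41678} + \frac{-25 - -7502}{16 \left(-1969\right)} = 45743 \cdot \frac{1}{41678} + \frac{-25 + 7502}{-31504} = \frac{45743}{41678} + 7477 \left(- \frac{1}{31504}\right) = \frac{45743}{41678} - \frac{7477}{31504} = \frac{564730533}{656511856}$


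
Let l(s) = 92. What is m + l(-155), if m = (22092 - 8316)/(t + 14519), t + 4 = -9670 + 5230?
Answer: 940676/10075 ≈ 93.367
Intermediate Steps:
t = -4444 (t = -4 + (-9670 + 5230) = -4 - 4440 = -4444)
m = 13776/10075 (m = (22092 - 8316)/(-4444 + 14519) = 13776/10075 ≈ 1.3673)
m + l(-155) = 13776/10075 + 92 = 940676/10075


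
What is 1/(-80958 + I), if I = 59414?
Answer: -1/21544 ≈ -4.6417e-5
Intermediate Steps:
1/(-80958 + I) = 1/(-80958 + 59414) = 1/(-21544) = -1/21544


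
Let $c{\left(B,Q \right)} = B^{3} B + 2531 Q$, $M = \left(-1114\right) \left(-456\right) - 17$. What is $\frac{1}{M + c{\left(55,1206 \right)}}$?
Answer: $\frac{1}{12710978} \approx 7.8672 \cdot 10^{-8}$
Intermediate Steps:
$M = 507967$ ($M = 507984 - 17 = 507967$)
$c{\left(B,Q \right)} = B^{4} + 2531 Q$
$\frac{1}{M + c{\left(55,1206 \right)}} = \frac{1}{507967 + \left(55^{4} + 2531 \cdot 1206\right)} = \frac{1}{507967 + \left(9150625 + 3052386\right)} = \frac{1}{507967 + 12203011} = \frac{1}{12710978}$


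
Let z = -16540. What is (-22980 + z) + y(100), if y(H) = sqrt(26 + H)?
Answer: -39520 + 3*sqrt(14) ≈ -39509.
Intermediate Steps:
(-22980 + z) + y(100) = (-22980 - 16540) + sqrt(26 + 100) = -39520 + sqrt(126) = -39520 + 3*sqrt(14)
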